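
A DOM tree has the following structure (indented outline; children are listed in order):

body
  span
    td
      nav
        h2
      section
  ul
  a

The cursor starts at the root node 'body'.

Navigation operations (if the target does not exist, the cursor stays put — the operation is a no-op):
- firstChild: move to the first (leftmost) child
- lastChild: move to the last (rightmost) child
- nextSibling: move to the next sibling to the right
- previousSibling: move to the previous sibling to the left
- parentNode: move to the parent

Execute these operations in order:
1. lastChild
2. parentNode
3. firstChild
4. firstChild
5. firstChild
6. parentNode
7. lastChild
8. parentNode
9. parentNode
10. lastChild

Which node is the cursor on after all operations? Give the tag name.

After 1 (lastChild): a
After 2 (parentNode): body
After 3 (firstChild): span
After 4 (firstChild): td
After 5 (firstChild): nav
After 6 (parentNode): td
After 7 (lastChild): section
After 8 (parentNode): td
After 9 (parentNode): span
After 10 (lastChild): td

Answer: td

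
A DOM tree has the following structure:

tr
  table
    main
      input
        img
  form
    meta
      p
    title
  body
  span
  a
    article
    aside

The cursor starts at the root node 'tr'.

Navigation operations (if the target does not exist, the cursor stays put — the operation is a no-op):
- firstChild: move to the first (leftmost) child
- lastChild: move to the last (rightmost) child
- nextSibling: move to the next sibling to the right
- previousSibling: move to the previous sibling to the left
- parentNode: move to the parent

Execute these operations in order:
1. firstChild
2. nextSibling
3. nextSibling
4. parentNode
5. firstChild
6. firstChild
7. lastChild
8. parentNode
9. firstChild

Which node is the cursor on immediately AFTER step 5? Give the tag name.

Answer: table

Derivation:
After 1 (firstChild): table
After 2 (nextSibling): form
After 3 (nextSibling): body
After 4 (parentNode): tr
After 5 (firstChild): table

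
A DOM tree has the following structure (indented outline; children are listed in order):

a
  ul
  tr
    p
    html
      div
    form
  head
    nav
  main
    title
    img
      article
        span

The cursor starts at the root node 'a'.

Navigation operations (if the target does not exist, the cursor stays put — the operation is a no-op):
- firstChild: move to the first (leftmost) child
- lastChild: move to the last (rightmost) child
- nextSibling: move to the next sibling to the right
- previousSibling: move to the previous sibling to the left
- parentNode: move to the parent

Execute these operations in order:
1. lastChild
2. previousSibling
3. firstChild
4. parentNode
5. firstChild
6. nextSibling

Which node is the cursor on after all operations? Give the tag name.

After 1 (lastChild): main
After 2 (previousSibling): head
After 3 (firstChild): nav
After 4 (parentNode): head
After 5 (firstChild): nav
After 6 (nextSibling): nav (no-op, stayed)

Answer: nav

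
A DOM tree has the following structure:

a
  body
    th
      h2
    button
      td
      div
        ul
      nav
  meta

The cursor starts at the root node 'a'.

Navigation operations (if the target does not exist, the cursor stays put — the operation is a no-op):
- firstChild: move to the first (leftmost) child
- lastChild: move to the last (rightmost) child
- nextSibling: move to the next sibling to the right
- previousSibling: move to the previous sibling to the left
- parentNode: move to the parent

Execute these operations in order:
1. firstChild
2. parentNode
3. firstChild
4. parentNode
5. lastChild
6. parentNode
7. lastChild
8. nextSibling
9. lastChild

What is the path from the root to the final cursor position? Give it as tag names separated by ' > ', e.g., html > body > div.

After 1 (firstChild): body
After 2 (parentNode): a
After 3 (firstChild): body
After 4 (parentNode): a
After 5 (lastChild): meta
After 6 (parentNode): a
After 7 (lastChild): meta
After 8 (nextSibling): meta (no-op, stayed)
After 9 (lastChild): meta (no-op, stayed)

Answer: a > meta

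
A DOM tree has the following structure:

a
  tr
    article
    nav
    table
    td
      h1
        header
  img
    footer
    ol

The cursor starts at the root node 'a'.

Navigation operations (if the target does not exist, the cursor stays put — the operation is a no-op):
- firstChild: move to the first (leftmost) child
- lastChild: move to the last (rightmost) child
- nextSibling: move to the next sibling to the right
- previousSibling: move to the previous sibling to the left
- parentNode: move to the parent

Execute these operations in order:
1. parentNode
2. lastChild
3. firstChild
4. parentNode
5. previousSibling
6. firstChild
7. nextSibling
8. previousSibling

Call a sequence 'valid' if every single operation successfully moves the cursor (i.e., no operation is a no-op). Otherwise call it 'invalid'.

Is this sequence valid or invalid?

After 1 (parentNode): a (no-op, stayed)
After 2 (lastChild): img
After 3 (firstChild): footer
After 4 (parentNode): img
After 5 (previousSibling): tr
After 6 (firstChild): article
After 7 (nextSibling): nav
After 8 (previousSibling): article

Answer: invalid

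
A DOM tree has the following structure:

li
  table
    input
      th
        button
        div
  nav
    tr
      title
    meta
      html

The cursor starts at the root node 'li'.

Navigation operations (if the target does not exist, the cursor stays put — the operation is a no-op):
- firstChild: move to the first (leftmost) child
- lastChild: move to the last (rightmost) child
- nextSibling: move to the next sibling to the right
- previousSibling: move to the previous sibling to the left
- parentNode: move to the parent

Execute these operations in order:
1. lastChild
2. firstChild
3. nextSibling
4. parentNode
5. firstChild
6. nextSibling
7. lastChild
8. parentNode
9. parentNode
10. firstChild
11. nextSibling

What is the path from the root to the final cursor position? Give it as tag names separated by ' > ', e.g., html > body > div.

Answer: li > nav > meta

Derivation:
After 1 (lastChild): nav
After 2 (firstChild): tr
After 3 (nextSibling): meta
After 4 (parentNode): nav
After 5 (firstChild): tr
After 6 (nextSibling): meta
After 7 (lastChild): html
After 8 (parentNode): meta
After 9 (parentNode): nav
After 10 (firstChild): tr
After 11 (nextSibling): meta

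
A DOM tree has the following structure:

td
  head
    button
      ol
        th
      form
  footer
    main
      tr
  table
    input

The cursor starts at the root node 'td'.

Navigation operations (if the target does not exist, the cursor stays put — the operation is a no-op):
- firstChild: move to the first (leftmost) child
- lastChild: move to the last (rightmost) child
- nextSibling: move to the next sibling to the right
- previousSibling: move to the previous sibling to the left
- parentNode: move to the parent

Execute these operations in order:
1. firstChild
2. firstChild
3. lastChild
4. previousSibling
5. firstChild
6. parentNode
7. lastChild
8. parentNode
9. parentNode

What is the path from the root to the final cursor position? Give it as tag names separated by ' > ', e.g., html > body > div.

Answer: td > head > button

Derivation:
After 1 (firstChild): head
After 2 (firstChild): button
After 3 (lastChild): form
After 4 (previousSibling): ol
After 5 (firstChild): th
After 6 (parentNode): ol
After 7 (lastChild): th
After 8 (parentNode): ol
After 9 (parentNode): button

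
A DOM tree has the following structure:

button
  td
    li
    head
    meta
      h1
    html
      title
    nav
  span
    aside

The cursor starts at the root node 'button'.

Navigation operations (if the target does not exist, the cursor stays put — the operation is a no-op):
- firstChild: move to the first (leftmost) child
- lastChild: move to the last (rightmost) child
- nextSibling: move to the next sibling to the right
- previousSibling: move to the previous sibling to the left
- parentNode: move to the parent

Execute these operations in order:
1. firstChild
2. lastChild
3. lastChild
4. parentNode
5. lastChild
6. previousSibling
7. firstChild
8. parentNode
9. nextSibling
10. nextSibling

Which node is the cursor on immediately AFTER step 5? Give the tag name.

After 1 (firstChild): td
After 2 (lastChild): nav
After 3 (lastChild): nav (no-op, stayed)
After 4 (parentNode): td
After 5 (lastChild): nav

Answer: nav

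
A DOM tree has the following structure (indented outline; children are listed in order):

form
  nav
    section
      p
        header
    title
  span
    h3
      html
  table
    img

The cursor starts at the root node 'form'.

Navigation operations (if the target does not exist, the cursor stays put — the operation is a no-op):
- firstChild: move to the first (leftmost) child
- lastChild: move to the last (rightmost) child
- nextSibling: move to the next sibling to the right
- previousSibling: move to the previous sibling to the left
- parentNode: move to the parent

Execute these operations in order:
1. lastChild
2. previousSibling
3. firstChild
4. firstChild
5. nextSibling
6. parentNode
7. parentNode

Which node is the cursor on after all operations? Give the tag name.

After 1 (lastChild): table
After 2 (previousSibling): span
After 3 (firstChild): h3
After 4 (firstChild): html
After 5 (nextSibling): html (no-op, stayed)
After 6 (parentNode): h3
After 7 (parentNode): span

Answer: span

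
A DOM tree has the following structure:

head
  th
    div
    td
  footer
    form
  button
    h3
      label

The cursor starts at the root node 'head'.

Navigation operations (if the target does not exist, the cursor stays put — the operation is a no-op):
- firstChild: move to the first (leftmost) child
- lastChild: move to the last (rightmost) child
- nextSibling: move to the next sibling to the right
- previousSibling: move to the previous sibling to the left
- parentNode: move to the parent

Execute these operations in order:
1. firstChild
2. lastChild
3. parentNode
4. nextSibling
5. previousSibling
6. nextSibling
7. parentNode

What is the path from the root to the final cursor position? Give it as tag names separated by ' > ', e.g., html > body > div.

Answer: head

Derivation:
After 1 (firstChild): th
After 2 (lastChild): td
After 3 (parentNode): th
After 4 (nextSibling): footer
After 5 (previousSibling): th
After 6 (nextSibling): footer
After 7 (parentNode): head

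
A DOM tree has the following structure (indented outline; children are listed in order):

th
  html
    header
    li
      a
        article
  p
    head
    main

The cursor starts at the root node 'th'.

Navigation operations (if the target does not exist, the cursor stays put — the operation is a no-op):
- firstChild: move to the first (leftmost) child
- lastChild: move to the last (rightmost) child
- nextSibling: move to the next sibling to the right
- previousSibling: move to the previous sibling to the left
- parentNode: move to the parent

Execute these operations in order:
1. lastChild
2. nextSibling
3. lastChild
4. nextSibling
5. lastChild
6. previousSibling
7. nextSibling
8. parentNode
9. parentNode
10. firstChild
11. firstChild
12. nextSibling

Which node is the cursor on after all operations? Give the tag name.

Answer: li

Derivation:
After 1 (lastChild): p
After 2 (nextSibling): p (no-op, stayed)
After 3 (lastChild): main
After 4 (nextSibling): main (no-op, stayed)
After 5 (lastChild): main (no-op, stayed)
After 6 (previousSibling): head
After 7 (nextSibling): main
After 8 (parentNode): p
After 9 (parentNode): th
After 10 (firstChild): html
After 11 (firstChild): header
After 12 (nextSibling): li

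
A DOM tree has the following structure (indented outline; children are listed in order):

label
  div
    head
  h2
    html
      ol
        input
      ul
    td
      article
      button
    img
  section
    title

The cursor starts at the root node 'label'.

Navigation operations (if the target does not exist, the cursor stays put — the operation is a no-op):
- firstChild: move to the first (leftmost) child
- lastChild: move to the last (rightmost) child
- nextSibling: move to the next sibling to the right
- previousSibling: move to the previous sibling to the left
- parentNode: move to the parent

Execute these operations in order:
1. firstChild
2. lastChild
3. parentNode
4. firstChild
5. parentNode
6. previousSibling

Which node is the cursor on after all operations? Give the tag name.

After 1 (firstChild): div
After 2 (lastChild): head
After 3 (parentNode): div
After 4 (firstChild): head
After 5 (parentNode): div
After 6 (previousSibling): div (no-op, stayed)

Answer: div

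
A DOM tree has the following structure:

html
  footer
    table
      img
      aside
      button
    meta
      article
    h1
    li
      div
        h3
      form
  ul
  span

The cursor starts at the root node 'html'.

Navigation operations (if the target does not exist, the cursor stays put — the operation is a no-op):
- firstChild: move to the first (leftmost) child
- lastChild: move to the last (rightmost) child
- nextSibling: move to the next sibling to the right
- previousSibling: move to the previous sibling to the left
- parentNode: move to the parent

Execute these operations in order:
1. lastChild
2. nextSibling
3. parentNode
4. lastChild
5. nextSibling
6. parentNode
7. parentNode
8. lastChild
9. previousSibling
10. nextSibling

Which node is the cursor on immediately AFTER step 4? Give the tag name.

Answer: span

Derivation:
After 1 (lastChild): span
After 2 (nextSibling): span (no-op, stayed)
After 3 (parentNode): html
After 4 (lastChild): span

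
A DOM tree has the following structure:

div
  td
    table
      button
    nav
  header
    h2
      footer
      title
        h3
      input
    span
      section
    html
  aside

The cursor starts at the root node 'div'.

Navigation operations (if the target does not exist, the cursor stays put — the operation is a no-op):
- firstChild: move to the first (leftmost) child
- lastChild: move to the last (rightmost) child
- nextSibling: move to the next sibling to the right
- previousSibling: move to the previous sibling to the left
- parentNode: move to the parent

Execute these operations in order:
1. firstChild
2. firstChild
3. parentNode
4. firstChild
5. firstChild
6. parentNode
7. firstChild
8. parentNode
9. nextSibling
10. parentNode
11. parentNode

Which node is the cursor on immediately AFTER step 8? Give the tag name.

After 1 (firstChild): td
After 2 (firstChild): table
After 3 (parentNode): td
After 4 (firstChild): table
After 5 (firstChild): button
After 6 (parentNode): table
After 7 (firstChild): button
After 8 (parentNode): table

Answer: table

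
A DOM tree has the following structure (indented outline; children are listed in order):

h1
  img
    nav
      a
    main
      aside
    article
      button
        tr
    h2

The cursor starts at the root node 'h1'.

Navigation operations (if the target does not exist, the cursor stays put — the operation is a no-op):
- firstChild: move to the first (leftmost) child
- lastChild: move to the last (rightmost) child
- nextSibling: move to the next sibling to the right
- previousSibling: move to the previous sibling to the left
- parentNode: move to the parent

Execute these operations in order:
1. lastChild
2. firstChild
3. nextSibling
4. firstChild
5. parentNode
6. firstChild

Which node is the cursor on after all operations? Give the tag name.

Answer: aside

Derivation:
After 1 (lastChild): img
After 2 (firstChild): nav
After 3 (nextSibling): main
After 4 (firstChild): aside
After 5 (parentNode): main
After 6 (firstChild): aside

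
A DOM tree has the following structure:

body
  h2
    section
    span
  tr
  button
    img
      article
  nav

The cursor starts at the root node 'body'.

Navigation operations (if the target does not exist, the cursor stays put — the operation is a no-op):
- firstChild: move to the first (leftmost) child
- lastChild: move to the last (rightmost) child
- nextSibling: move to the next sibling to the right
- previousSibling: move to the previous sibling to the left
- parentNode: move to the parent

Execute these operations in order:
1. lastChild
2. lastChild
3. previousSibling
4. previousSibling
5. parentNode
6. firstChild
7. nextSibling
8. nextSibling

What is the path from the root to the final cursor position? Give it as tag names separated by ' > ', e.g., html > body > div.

After 1 (lastChild): nav
After 2 (lastChild): nav (no-op, stayed)
After 3 (previousSibling): button
After 4 (previousSibling): tr
After 5 (parentNode): body
After 6 (firstChild): h2
After 7 (nextSibling): tr
After 8 (nextSibling): button

Answer: body > button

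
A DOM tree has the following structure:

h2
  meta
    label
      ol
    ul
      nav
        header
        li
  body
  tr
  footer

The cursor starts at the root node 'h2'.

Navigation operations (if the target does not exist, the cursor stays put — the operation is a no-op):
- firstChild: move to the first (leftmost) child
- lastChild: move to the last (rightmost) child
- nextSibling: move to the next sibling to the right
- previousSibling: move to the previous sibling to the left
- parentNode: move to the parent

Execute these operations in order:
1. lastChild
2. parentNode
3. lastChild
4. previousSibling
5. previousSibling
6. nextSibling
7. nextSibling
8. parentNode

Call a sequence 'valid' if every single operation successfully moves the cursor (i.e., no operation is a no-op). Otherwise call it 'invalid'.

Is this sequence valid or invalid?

After 1 (lastChild): footer
After 2 (parentNode): h2
After 3 (lastChild): footer
After 4 (previousSibling): tr
After 5 (previousSibling): body
After 6 (nextSibling): tr
After 7 (nextSibling): footer
After 8 (parentNode): h2

Answer: valid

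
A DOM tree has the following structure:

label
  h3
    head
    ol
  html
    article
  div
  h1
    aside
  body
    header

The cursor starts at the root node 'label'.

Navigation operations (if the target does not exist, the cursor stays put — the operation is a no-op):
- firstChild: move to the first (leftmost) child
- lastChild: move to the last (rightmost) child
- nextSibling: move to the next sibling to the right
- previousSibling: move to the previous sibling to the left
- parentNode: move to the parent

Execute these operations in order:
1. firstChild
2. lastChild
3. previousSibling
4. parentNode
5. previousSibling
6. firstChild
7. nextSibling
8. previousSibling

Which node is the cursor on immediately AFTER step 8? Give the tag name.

Answer: head

Derivation:
After 1 (firstChild): h3
After 2 (lastChild): ol
After 3 (previousSibling): head
After 4 (parentNode): h3
After 5 (previousSibling): h3 (no-op, stayed)
After 6 (firstChild): head
After 7 (nextSibling): ol
After 8 (previousSibling): head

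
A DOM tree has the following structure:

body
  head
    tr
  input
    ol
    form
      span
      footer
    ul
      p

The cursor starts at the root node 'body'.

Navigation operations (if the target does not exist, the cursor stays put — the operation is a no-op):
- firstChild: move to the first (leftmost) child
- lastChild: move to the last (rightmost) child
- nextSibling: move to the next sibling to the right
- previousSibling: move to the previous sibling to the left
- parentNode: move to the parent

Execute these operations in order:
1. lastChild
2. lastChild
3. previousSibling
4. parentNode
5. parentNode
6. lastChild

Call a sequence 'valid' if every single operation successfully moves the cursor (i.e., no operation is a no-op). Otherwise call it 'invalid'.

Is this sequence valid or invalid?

Answer: valid

Derivation:
After 1 (lastChild): input
After 2 (lastChild): ul
After 3 (previousSibling): form
After 4 (parentNode): input
After 5 (parentNode): body
After 6 (lastChild): input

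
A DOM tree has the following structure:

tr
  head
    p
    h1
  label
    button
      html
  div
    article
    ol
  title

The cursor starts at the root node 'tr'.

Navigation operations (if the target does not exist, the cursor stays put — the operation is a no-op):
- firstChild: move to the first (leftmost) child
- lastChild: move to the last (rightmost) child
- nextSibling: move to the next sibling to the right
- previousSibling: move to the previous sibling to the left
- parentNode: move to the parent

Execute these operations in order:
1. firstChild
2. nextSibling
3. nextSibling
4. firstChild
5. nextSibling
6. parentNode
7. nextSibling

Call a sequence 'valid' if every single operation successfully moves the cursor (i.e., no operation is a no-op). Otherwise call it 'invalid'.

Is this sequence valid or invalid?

After 1 (firstChild): head
After 2 (nextSibling): label
After 3 (nextSibling): div
After 4 (firstChild): article
After 5 (nextSibling): ol
After 6 (parentNode): div
After 7 (nextSibling): title

Answer: valid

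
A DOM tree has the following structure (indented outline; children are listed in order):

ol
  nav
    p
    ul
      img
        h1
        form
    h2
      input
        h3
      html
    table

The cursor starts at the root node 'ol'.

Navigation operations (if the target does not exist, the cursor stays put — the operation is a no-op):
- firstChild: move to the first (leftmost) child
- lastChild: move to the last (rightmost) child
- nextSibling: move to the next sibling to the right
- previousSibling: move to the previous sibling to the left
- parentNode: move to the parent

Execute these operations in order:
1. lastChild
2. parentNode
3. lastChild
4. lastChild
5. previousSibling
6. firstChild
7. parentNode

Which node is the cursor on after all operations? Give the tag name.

After 1 (lastChild): nav
After 2 (parentNode): ol
After 3 (lastChild): nav
After 4 (lastChild): table
After 5 (previousSibling): h2
After 6 (firstChild): input
After 7 (parentNode): h2

Answer: h2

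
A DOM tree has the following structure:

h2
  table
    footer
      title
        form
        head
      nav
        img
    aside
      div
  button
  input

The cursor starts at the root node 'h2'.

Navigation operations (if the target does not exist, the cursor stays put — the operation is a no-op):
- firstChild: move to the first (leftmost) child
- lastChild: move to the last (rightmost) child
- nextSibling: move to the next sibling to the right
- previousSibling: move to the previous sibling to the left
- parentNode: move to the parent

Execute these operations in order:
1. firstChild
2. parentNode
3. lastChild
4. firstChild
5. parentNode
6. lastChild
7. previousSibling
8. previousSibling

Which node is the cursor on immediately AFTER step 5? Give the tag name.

Answer: h2

Derivation:
After 1 (firstChild): table
After 2 (parentNode): h2
After 3 (lastChild): input
After 4 (firstChild): input (no-op, stayed)
After 5 (parentNode): h2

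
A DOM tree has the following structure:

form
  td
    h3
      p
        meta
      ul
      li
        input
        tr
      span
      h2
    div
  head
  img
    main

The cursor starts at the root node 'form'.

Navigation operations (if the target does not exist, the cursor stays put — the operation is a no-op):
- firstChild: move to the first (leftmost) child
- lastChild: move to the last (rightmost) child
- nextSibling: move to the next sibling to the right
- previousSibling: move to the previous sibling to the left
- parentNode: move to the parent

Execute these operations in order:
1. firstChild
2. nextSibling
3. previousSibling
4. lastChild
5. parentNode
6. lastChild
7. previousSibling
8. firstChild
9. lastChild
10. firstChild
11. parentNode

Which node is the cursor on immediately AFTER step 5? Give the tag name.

After 1 (firstChild): td
After 2 (nextSibling): head
After 3 (previousSibling): td
After 4 (lastChild): div
After 5 (parentNode): td

Answer: td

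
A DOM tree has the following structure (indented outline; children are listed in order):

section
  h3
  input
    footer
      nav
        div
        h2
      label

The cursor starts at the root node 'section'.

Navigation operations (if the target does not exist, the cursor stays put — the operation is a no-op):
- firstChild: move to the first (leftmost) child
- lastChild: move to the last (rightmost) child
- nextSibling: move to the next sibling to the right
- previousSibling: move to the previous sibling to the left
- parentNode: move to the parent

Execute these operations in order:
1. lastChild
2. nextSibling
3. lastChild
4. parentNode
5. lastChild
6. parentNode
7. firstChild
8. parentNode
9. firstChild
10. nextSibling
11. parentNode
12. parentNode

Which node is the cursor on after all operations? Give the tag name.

Answer: section

Derivation:
After 1 (lastChild): input
After 2 (nextSibling): input (no-op, stayed)
After 3 (lastChild): footer
After 4 (parentNode): input
After 5 (lastChild): footer
After 6 (parentNode): input
After 7 (firstChild): footer
After 8 (parentNode): input
After 9 (firstChild): footer
After 10 (nextSibling): footer (no-op, stayed)
After 11 (parentNode): input
After 12 (parentNode): section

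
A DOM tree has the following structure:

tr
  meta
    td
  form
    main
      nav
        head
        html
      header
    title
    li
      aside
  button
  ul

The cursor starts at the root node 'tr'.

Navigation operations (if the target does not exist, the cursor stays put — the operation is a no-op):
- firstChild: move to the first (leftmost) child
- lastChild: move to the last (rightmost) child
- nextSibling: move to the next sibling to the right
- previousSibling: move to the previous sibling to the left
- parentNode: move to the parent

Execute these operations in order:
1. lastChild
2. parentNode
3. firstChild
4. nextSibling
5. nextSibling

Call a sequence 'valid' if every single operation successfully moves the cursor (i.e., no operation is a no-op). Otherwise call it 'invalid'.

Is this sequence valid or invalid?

Answer: valid

Derivation:
After 1 (lastChild): ul
After 2 (parentNode): tr
After 3 (firstChild): meta
After 4 (nextSibling): form
After 5 (nextSibling): button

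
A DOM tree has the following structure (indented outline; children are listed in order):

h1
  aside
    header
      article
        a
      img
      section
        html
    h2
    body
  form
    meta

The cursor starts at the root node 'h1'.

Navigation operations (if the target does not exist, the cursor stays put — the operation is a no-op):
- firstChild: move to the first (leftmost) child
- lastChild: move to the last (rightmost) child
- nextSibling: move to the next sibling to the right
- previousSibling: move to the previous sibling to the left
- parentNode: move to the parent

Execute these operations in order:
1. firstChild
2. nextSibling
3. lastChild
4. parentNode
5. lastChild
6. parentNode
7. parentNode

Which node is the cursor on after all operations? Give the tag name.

After 1 (firstChild): aside
After 2 (nextSibling): form
After 3 (lastChild): meta
After 4 (parentNode): form
After 5 (lastChild): meta
After 6 (parentNode): form
After 7 (parentNode): h1

Answer: h1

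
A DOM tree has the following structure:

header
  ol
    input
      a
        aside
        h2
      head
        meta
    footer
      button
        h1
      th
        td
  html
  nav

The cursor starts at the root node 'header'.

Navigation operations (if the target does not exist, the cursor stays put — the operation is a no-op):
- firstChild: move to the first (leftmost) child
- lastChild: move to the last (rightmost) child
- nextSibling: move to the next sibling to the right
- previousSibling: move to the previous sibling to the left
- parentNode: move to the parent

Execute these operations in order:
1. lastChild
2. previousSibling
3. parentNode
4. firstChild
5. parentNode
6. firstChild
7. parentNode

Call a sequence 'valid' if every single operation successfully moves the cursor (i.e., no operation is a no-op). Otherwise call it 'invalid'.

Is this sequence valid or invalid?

Answer: valid

Derivation:
After 1 (lastChild): nav
After 2 (previousSibling): html
After 3 (parentNode): header
After 4 (firstChild): ol
After 5 (parentNode): header
After 6 (firstChild): ol
After 7 (parentNode): header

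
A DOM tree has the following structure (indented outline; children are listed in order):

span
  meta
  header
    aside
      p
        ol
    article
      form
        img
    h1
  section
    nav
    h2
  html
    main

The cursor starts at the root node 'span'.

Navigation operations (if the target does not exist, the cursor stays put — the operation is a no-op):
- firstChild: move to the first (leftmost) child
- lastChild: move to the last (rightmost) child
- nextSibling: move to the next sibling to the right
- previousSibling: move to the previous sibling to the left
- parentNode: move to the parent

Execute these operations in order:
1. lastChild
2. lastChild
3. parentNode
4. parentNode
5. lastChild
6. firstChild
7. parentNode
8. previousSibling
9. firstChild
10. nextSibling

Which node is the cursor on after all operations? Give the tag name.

After 1 (lastChild): html
After 2 (lastChild): main
After 3 (parentNode): html
After 4 (parentNode): span
After 5 (lastChild): html
After 6 (firstChild): main
After 7 (parentNode): html
After 8 (previousSibling): section
After 9 (firstChild): nav
After 10 (nextSibling): h2

Answer: h2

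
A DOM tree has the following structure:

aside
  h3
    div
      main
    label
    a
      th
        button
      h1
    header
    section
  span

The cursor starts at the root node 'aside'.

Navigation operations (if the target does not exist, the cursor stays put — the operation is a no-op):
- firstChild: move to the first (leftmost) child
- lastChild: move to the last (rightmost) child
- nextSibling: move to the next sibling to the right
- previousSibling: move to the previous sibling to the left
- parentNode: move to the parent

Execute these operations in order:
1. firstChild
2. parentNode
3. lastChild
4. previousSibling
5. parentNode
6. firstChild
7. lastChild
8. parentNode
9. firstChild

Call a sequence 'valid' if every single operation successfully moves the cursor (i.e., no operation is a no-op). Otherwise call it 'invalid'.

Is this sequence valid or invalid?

After 1 (firstChild): h3
After 2 (parentNode): aside
After 3 (lastChild): span
After 4 (previousSibling): h3
After 5 (parentNode): aside
After 6 (firstChild): h3
After 7 (lastChild): section
After 8 (parentNode): h3
After 9 (firstChild): div

Answer: valid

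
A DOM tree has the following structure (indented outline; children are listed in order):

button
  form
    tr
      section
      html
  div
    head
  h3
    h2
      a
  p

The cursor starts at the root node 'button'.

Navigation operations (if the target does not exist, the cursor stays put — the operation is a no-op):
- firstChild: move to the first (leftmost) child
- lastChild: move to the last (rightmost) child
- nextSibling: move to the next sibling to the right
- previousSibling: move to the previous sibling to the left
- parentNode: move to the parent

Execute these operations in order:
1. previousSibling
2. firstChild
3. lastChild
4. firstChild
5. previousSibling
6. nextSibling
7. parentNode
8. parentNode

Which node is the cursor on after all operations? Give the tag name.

Answer: form

Derivation:
After 1 (previousSibling): button (no-op, stayed)
After 2 (firstChild): form
After 3 (lastChild): tr
After 4 (firstChild): section
After 5 (previousSibling): section (no-op, stayed)
After 6 (nextSibling): html
After 7 (parentNode): tr
After 8 (parentNode): form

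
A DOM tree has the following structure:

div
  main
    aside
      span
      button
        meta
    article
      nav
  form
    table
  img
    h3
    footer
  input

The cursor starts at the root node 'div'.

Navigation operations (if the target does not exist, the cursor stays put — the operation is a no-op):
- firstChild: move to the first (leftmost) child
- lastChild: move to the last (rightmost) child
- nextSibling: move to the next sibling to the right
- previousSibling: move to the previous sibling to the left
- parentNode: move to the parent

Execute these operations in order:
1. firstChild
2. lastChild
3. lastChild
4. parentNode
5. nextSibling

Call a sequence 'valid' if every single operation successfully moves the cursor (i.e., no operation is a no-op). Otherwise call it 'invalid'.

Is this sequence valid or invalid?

After 1 (firstChild): main
After 2 (lastChild): article
After 3 (lastChild): nav
After 4 (parentNode): article
After 5 (nextSibling): article (no-op, stayed)

Answer: invalid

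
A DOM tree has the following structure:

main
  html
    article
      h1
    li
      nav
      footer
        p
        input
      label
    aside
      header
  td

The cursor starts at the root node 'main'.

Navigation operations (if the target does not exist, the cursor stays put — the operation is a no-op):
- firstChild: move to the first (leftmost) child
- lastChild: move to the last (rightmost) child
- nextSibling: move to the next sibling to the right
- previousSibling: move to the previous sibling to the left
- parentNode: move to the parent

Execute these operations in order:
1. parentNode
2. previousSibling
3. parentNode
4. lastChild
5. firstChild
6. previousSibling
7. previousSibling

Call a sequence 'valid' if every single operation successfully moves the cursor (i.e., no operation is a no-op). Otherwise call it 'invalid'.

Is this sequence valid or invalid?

Answer: invalid

Derivation:
After 1 (parentNode): main (no-op, stayed)
After 2 (previousSibling): main (no-op, stayed)
After 3 (parentNode): main (no-op, stayed)
After 4 (lastChild): td
After 5 (firstChild): td (no-op, stayed)
After 6 (previousSibling): html
After 7 (previousSibling): html (no-op, stayed)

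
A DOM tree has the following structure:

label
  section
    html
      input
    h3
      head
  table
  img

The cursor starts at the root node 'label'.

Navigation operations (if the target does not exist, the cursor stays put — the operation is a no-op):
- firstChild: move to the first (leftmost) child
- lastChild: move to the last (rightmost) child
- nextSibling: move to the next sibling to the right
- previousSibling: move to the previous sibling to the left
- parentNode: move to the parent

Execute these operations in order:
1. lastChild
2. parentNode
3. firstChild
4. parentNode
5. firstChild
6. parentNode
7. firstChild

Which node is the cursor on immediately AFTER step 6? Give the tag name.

Answer: label

Derivation:
After 1 (lastChild): img
After 2 (parentNode): label
After 3 (firstChild): section
After 4 (parentNode): label
After 5 (firstChild): section
After 6 (parentNode): label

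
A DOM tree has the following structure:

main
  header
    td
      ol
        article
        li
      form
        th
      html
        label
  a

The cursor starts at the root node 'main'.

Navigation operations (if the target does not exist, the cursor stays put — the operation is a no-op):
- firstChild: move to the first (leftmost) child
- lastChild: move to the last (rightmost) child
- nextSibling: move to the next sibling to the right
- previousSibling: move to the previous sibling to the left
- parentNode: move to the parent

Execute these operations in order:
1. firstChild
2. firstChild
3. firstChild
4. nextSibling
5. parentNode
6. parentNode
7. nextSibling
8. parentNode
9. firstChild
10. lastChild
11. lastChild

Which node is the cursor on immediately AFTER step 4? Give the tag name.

Answer: form

Derivation:
After 1 (firstChild): header
After 2 (firstChild): td
After 3 (firstChild): ol
After 4 (nextSibling): form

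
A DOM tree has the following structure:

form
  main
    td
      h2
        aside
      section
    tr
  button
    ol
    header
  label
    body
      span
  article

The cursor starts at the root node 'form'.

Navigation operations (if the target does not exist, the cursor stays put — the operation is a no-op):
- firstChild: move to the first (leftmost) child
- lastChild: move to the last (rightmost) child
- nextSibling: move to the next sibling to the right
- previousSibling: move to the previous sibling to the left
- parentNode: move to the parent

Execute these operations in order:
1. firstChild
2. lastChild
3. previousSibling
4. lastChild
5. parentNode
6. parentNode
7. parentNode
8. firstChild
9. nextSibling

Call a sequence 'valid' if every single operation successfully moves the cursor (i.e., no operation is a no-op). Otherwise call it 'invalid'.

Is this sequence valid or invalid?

Answer: valid

Derivation:
After 1 (firstChild): main
After 2 (lastChild): tr
After 3 (previousSibling): td
After 4 (lastChild): section
After 5 (parentNode): td
After 6 (parentNode): main
After 7 (parentNode): form
After 8 (firstChild): main
After 9 (nextSibling): button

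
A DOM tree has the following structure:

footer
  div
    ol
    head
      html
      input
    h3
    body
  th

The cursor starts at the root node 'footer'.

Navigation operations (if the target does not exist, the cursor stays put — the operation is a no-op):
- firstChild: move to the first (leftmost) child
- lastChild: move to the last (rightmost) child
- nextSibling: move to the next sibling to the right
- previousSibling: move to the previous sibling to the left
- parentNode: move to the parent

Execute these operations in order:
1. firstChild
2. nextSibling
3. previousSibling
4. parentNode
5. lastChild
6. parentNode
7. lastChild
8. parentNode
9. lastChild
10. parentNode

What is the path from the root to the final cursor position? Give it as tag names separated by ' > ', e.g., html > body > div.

After 1 (firstChild): div
After 2 (nextSibling): th
After 3 (previousSibling): div
After 4 (parentNode): footer
After 5 (lastChild): th
After 6 (parentNode): footer
After 7 (lastChild): th
After 8 (parentNode): footer
After 9 (lastChild): th
After 10 (parentNode): footer

Answer: footer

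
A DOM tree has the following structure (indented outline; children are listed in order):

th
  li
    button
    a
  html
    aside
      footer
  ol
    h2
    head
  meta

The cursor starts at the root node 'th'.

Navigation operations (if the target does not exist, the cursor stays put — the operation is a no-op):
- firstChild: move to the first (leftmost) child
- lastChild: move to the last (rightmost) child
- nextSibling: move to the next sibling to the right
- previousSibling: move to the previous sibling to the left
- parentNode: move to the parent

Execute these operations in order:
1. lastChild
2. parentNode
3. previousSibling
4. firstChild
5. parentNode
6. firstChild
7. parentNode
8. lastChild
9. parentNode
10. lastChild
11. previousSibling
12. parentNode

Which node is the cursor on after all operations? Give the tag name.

Answer: th

Derivation:
After 1 (lastChild): meta
After 2 (parentNode): th
After 3 (previousSibling): th (no-op, stayed)
After 4 (firstChild): li
After 5 (parentNode): th
After 6 (firstChild): li
After 7 (parentNode): th
After 8 (lastChild): meta
After 9 (parentNode): th
After 10 (lastChild): meta
After 11 (previousSibling): ol
After 12 (parentNode): th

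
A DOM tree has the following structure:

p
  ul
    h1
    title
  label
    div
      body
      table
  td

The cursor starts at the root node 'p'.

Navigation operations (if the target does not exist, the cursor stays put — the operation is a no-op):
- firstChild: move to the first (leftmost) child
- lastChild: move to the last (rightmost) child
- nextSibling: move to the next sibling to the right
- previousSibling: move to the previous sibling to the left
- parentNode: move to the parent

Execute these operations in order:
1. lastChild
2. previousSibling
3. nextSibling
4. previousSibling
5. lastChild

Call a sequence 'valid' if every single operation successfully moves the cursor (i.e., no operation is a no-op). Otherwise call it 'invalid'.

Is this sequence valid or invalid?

After 1 (lastChild): td
After 2 (previousSibling): label
After 3 (nextSibling): td
After 4 (previousSibling): label
After 5 (lastChild): div

Answer: valid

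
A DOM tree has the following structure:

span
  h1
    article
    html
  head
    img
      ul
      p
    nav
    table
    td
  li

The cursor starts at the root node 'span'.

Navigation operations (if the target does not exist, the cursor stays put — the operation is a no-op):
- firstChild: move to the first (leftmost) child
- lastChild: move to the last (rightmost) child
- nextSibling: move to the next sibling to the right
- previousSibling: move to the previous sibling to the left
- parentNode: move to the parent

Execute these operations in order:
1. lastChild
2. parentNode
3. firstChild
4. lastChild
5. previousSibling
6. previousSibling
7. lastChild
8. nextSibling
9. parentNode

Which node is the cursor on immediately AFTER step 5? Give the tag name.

After 1 (lastChild): li
After 2 (parentNode): span
After 3 (firstChild): h1
After 4 (lastChild): html
After 5 (previousSibling): article

Answer: article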